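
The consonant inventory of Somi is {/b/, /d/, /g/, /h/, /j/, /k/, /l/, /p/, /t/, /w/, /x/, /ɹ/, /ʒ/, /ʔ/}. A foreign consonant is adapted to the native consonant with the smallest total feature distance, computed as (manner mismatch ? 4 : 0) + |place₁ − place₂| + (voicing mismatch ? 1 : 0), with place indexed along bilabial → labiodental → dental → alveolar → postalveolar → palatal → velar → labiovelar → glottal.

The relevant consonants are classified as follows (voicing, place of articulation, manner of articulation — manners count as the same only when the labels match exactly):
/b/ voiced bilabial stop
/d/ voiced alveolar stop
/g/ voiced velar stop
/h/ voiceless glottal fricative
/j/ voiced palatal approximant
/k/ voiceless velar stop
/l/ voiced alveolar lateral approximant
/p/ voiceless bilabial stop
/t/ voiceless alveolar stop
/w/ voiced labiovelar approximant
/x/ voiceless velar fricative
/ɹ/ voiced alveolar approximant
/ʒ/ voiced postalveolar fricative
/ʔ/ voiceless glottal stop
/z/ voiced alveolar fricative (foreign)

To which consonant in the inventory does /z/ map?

ʒ

/ʒ/ is closest: same manner (fricative), place distance 1 (alveolar→postalveolar), same voicing; total 1. Next closest is /d/ at distance 4.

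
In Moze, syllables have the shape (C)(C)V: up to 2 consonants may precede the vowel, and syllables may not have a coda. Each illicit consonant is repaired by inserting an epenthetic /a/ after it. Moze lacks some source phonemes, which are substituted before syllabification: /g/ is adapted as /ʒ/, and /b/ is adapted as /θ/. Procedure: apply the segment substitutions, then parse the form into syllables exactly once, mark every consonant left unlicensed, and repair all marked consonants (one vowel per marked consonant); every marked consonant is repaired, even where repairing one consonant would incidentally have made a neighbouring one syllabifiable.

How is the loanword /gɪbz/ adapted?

ʒɪθaza

Substitution: /g/ → /ʒ/, /b/ → /θ/, giving /ʒɪθz/.
Syllabifying with onset maximization leaves /θ/, /z/ stranded (no codas are permitted; onsets may contain at most 2 consonants).
Inserting the epenthetic vowel yields /θ/ → /θa/, /z/ → /za/.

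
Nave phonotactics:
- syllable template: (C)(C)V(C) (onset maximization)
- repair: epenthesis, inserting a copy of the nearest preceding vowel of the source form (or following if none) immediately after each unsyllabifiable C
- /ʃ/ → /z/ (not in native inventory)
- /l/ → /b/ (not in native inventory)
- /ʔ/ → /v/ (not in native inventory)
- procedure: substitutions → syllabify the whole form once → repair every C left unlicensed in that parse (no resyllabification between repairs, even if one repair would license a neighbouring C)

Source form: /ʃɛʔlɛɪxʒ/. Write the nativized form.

zɛvbɛɪxʒɪ

Substitution: /ʃ/ → /z/, /ʔ/ → /v/, /l/ → /b/, giving /zɛvbɛɪxʒ/.
Syllabifying with onset maximization leaves /ʒ/ stranded (at most one coda consonant is licensed; onsets may contain at most 2 consonants).
Each unlicensed consonant becomes the onset of a new syllable: /ʒ/ → /ʒɪ/.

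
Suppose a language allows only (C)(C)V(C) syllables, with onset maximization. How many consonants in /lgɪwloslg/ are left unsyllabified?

2

Syllabifying with onset maximization leaves /l/, /g/ stranded (at most one coda consonant is licensed; onsets may contain at most 2 consonants).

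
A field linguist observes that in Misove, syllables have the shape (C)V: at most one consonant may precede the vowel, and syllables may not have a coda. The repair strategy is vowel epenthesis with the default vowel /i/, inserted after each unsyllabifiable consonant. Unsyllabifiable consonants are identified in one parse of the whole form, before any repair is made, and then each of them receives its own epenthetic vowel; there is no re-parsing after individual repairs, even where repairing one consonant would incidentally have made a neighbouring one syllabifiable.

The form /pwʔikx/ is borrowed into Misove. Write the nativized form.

piwiʔikixi

Under (C)V, the unsyllabifiable consonants are /p/, /w/, /k/, /x/ (no codas are permitted; onsets are limited to one consonant).
Each unlicensed consonant becomes the onset of a new syllable: /p/ → /pi/, /w/ → /wi/, /k/ → /ki/, /x/ → /xi/.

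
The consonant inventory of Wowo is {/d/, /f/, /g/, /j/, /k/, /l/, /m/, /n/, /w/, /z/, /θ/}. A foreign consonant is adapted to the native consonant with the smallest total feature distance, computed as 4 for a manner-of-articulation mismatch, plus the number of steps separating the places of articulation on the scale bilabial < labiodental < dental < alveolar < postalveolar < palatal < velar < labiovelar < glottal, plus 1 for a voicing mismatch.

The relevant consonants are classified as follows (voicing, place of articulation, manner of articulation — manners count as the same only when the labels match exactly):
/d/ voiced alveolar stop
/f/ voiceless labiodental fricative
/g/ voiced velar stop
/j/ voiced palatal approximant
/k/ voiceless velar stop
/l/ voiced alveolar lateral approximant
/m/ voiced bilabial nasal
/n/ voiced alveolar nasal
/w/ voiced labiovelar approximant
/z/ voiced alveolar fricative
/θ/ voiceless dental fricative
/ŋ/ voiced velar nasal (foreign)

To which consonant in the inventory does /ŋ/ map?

n

/n/ is closest: same manner (nasal), place distance 3 (velar→alveolar), same voicing; total 3. Next closest is /g/ at distance 4.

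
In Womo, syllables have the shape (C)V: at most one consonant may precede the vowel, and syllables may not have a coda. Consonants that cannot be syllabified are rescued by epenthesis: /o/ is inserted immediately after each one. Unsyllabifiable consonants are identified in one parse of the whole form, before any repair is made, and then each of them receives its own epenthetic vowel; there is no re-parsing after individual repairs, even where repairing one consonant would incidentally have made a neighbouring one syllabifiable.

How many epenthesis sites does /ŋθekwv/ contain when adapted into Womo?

The unsyllabifiable consonants are /ŋ/, /k/, /w/, /v/; each receives one epenthetic vowel.

4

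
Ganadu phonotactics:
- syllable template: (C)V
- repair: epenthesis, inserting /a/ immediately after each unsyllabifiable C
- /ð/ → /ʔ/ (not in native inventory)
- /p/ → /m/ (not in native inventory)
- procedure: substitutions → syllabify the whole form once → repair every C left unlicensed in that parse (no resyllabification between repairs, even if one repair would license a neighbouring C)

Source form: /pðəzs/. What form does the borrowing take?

maʔəzasa

Substitution: /p/ → /m/, /ð/ → /ʔ/, giving /mʔəzs/.
Syllabifying with onset maximization leaves /m/, /z/, /s/ stranded (no codas are permitted; onsets are limited to one consonant).
Each unlicensed consonant becomes the onset of a new syllable: /m/ → /ma/, /z/ → /za/, /s/ → /sa/.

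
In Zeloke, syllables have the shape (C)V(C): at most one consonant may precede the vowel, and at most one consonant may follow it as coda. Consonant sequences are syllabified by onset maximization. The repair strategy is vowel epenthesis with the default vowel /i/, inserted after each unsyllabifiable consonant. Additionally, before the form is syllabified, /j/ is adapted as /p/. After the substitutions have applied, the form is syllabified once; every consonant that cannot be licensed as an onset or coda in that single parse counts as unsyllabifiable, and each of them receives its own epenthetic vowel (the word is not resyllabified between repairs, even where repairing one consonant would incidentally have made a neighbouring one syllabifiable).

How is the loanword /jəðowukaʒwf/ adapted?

pəðowukaʒwifi

Substitution: /j/ → /p/, giving /pəðowukaʒwf/.
Syllabifying with onset maximization leaves /w/, /f/ stranded (at most one coda consonant is licensed; onsets are limited to one consonant).
Inserting the epenthetic vowel yields /w/ → /wi/, /f/ → /fi/.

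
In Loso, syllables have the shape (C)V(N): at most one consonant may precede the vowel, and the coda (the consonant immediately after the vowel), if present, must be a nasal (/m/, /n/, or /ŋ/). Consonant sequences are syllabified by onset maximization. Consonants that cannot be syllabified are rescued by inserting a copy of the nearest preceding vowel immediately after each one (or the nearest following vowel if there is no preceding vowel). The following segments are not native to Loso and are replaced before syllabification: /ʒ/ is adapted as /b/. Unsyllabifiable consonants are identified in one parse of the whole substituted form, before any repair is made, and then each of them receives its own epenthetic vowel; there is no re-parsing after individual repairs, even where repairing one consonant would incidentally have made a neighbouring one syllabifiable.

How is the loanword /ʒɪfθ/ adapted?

Substitution: /ʒ/ → /b/, giving /bɪfθ/.
Under (C)V(N), the unsyllabifiable consonants are /f/, /θ/ (only a nasal (/m/, /n/, or /ŋ/) is licensed in coda position; onsets are limited to one consonant).
Each unlicensed consonant becomes the onset of a new syllable: /f/ → /fɪ/, /θ/ → /θɪ/.

bɪfɪθɪ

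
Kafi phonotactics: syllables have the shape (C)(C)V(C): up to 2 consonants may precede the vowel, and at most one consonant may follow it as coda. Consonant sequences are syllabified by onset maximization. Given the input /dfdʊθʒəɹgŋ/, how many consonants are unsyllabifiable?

Under (C)(C)V(C), the unsyllabifiable consonants are /d/, /g/, /ŋ/ (at most one coda consonant is licensed; onsets may contain at most 2 consonants).

3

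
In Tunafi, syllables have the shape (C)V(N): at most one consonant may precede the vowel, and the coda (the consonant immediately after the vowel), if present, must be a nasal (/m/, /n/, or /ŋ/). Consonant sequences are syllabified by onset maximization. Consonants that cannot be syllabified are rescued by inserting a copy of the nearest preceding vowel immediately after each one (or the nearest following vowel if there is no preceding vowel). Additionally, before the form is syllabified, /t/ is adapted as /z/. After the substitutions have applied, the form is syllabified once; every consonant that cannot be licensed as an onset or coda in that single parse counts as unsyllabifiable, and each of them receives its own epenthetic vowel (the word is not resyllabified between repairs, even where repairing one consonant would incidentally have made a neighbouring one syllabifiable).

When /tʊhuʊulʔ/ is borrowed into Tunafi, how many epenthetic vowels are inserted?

After substitution the input is /zʊhuʊulʔ/.
The unsyllabifiable consonants are /l/, /ʔ/; each receives one epenthetic vowel.

2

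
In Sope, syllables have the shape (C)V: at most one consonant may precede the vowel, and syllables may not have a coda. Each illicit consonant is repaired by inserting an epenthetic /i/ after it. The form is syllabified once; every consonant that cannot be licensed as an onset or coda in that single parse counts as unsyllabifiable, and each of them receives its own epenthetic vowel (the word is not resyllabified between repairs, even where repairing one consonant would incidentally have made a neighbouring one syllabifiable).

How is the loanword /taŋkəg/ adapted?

taŋikəgi

Syllabifying with onset maximization leaves /ŋ/, /g/ stranded (no codas are permitted; onsets are limited to one consonant).
Inserting the epenthetic vowel yields /ŋ/ → /ŋi/, /g/ → /gi/.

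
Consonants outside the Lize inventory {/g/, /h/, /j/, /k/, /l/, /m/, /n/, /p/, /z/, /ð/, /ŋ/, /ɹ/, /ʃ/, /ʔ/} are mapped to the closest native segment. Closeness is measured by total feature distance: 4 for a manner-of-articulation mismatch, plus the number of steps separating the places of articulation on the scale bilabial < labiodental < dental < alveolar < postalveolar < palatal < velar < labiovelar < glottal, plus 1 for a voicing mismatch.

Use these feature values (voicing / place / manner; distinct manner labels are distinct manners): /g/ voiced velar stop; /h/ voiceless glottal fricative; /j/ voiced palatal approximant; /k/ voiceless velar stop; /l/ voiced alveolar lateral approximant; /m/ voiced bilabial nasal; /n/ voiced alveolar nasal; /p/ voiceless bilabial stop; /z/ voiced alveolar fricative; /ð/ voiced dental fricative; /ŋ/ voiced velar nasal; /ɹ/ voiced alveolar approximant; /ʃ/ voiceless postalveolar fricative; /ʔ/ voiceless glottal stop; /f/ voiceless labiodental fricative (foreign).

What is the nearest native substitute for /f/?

/ð/ is closest: same manner (fricative), place distance 1 (labiodental→dental), voicing differs (+1); total 2. Next closest is /z/ at distance 3.

ð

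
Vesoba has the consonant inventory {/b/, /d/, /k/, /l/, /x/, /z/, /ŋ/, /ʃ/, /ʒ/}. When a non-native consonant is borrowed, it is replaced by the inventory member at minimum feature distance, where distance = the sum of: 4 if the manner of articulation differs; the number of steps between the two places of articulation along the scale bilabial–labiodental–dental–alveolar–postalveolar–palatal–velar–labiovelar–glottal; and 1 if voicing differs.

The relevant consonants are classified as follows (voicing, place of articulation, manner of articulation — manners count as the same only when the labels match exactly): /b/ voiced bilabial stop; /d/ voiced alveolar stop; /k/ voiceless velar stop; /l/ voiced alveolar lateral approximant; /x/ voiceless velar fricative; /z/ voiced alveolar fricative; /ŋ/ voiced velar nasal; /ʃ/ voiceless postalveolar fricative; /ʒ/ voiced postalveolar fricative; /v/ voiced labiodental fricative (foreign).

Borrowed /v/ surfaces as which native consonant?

/z/ is closest: same manner (fricative), place distance 2 (labiodental→alveolar), same voicing; total 2. Next closest is /ʒ/ at distance 3.

z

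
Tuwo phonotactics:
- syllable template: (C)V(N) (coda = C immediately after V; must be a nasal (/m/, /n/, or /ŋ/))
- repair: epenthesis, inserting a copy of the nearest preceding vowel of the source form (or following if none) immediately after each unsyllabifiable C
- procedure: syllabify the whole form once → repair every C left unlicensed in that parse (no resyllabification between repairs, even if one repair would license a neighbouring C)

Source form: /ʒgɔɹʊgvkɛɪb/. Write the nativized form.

Syllabifying with onset maximization leaves /ʒ/, /g/, /v/, /b/ stranded (only a nasal (/m/, /n/, or /ŋ/) is licensed in coda position; onsets are limited to one consonant).
Epenthesis after each stranded consonant: /ʒ/ → /ʒɔ/, /g/ → /gʊ/, /v/ → /vʊ/, /b/ → /bɪ/.

ʒɔgɔɹʊgʊvʊkɛɪbɪ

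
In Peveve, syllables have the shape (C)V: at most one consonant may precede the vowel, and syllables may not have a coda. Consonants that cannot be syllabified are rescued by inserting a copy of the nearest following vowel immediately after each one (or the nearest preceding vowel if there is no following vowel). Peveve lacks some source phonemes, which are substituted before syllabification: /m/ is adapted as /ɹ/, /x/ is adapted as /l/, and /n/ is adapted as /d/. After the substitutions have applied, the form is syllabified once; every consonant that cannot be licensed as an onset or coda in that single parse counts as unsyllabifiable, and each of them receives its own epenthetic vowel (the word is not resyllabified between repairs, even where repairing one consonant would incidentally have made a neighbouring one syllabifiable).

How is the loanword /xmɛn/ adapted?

Substitution: /x/ → /l/, /m/ → /ɹ/, /n/ → /d/, giving /lɹɛd/.
Under (C)V, the unsyllabifiable consonants are /l/, /d/ (no codas are permitted; onsets are limited to one consonant).
Each unlicensed consonant becomes the onset of a new syllable: /l/ → /lɛ/, /d/ → /dɛ/.

lɛɹɛdɛ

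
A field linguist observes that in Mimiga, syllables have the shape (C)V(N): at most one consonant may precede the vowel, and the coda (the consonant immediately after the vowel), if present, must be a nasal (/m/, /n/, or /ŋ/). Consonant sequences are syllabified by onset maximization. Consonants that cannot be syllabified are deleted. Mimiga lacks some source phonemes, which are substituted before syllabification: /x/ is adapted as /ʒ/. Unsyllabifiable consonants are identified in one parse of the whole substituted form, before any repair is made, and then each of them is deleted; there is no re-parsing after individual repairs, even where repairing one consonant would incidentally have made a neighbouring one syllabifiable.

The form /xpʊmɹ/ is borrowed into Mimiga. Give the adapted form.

Substitution: /x/ → /ʒ/, giving /ʒpʊmɹ/.
Under (C)V(N), the unsyllabifiable consonants are /ʒ/, /ɹ/ (only a nasal (/m/, /n/, or /ŋ/) is licensed in coda position; onsets are limited to one consonant).
Deleting the stranded consonants removes /ʒ/, /ɹ/.

pʊm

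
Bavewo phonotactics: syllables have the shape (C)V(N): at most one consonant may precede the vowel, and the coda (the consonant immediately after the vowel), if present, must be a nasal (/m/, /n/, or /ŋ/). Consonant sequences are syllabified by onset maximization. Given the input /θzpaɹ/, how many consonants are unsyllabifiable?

3

The consonants /θ/, /z/, /ɹ/ cannot be parsed into a legal (C)V(N) syllable (only a nasal (/m/, /n/, or /ŋ/) is licensed in coda position; onsets are limited to one consonant).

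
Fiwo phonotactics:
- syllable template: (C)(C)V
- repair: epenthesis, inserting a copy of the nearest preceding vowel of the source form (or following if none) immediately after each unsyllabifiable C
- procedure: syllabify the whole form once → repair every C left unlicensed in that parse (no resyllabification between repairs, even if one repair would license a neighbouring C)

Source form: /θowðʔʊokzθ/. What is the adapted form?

θowoðʔʊokozoθo

Under (C)(C)V, the unsyllabifiable consonants are /w/, /k/, /z/, /θ/ (no codas are permitted; onsets may contain at most 2 consonants).
Epenthesis after each stranded consonant: /w/ → /wo/, /k/ → /ko/, /z/ → /zo/, /θ/ → /θo/.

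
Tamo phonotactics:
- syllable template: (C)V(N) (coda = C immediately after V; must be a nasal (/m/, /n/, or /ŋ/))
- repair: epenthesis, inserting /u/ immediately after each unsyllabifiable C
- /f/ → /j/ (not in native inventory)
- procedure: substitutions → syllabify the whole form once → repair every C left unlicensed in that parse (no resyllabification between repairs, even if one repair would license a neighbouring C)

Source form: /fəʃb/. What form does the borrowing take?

jəʃubu

Substitution: /f/ → /j/, giving /jəʃb/.
Under (C)V(N), the unsyllabifiable consonants are /ʃ/, /b/ (only a nasal (/m/, /n/, or /ŋ/) is licensed in coda position; onsets are limited to one consonant).
Epenthesis after each stranded consonant: /ʃ/ → /ʃu/, /b/ → /bu/.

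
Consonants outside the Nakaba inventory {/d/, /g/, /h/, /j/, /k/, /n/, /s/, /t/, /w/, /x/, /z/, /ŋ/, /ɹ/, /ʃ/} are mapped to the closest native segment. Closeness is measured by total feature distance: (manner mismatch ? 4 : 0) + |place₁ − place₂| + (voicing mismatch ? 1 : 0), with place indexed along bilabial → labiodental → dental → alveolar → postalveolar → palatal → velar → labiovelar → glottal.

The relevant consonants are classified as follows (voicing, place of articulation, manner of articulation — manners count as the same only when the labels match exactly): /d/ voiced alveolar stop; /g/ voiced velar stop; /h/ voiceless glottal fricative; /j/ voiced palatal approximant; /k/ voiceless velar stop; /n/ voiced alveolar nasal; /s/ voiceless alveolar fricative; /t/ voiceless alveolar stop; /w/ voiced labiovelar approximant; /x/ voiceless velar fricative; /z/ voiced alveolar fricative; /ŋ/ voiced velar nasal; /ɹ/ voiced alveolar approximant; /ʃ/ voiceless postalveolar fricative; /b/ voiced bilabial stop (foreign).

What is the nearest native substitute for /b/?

/d/ is closest: same manner (stop), place distance 3 (bilabial→alveolar), same voicing; total 3. Next closest is /t/ at distance 4.

d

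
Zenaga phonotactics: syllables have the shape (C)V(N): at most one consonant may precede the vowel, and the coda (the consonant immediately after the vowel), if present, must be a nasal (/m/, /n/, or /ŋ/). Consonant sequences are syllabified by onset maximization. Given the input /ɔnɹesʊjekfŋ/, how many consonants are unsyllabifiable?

Under (C)V(N), the unsyllabifiable consonants are /k/, /f/, /ŋ/ (only a nasal (/m/, /n/, or /ŋ/) is licensed in coda position; onsets are limited to one consonant).

3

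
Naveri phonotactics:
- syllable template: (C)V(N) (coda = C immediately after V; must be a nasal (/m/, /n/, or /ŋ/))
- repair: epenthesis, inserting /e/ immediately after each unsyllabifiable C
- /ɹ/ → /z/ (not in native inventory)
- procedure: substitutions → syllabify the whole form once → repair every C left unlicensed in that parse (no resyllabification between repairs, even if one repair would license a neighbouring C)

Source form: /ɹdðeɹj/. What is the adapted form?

zedeðezeje

Substitution: /ɹ/ → /z/, giving /zdðezj/.
The consonants /z/, /d/, /z/, /j/ cannot be parsed into a legal (C)V(N) syllable (only a nasal (/m/, /n/, or /ŋ/) is licensed in coda position; onsets are limited to one consonant).
Epenthesis after each stranded consonant: /z/ → /ze/, /d/ → /de/, /z/ → /ze/, /j/ → /je/.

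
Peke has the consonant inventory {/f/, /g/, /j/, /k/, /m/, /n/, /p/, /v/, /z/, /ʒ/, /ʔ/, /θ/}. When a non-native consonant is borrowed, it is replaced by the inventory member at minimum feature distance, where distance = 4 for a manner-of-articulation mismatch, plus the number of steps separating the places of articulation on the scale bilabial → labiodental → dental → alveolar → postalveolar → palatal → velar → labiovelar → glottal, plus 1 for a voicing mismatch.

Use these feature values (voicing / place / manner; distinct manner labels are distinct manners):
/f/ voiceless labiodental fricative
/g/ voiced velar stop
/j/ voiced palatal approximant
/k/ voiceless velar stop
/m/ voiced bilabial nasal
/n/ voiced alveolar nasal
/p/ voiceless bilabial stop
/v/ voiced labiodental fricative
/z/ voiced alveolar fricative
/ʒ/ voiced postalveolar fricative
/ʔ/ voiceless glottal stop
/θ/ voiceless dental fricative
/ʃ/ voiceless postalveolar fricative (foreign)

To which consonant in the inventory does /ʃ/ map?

ʒ

/ʒ/ is closest: same manner (fricative), place distance 0 (postalveolar→postalveolar), voicing differs (+1); total 1. Next closest is /z/ at distance 2.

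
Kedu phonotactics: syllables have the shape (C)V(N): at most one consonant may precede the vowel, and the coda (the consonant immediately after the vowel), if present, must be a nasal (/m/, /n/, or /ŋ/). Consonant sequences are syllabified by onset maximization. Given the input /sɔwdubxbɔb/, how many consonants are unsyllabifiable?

The consonants /w/, /b/, /x/, /b/ cannot be parsed into a legal (C)V(N) syllable (only a nasal (/m/, /n/, or /ŋ/) is licensed in coda position; onsets are limited to one consonant).

4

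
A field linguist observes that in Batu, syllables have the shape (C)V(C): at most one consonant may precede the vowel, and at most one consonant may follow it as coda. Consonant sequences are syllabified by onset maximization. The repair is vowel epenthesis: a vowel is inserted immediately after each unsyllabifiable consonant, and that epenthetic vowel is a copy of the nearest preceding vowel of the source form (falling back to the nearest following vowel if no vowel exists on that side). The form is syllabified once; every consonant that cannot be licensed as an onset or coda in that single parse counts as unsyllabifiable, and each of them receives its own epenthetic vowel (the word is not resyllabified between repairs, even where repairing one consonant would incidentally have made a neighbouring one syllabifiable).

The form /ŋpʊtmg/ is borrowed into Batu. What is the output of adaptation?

The consonants /ŋ/, /m/, /g/ cannot be parsed into a legal (C)V(C) syllable (at most one coda consonant is licensed; onsets are limited to one consonant).
Epenthesis after each stranded consonant: /ŋ/ → /ŋʊ/, /m/ → /mʊ/, /g/ → /gʊ/.

ŋʊpʊtmʊgʊ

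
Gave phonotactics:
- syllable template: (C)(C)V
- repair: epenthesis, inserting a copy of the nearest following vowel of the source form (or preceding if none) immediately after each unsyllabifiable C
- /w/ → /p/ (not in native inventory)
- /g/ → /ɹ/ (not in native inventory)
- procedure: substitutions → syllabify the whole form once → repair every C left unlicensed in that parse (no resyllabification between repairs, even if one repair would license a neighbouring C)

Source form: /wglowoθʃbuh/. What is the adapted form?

Substitution: /w/ → /p/, /g/ → /ɹ/, giving /pɹlopoθʃbuh/.
Under (C)(C)V, the unsyllabifiable consonants are /p/, /θ/, /h/ (no codas are permitted; onsets may contain at most 2 consonants).
Epenthesis after each stranded consonant: /p/ → /po/, /θ/ → /θu/, /h/ → /hu/.

poɹlopoθuʃbuhu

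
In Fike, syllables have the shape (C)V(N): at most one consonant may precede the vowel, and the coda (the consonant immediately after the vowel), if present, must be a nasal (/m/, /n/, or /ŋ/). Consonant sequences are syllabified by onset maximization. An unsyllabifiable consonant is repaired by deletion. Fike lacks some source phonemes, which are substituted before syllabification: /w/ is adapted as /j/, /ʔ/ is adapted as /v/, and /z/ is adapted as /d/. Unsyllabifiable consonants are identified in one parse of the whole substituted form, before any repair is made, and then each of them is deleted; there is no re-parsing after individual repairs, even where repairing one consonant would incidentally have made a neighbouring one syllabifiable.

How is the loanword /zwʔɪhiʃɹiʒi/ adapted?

vɪhiɹiʒi

Substitution: /z/ → /d/, /w/ → /j/, /ʔ/ → /v/, giving /djvɪhiʃɹiʒi/.
The consonants /d/, /j/, /ʃ/ cannot be parsed into a legal (C)V(N) syllable (only a nasal (/m/, /n/, or /ŋ/) is licensed in coda position; onsets are limited to one consonant).
Deletion applies to /d/, /j/, /ʃ/.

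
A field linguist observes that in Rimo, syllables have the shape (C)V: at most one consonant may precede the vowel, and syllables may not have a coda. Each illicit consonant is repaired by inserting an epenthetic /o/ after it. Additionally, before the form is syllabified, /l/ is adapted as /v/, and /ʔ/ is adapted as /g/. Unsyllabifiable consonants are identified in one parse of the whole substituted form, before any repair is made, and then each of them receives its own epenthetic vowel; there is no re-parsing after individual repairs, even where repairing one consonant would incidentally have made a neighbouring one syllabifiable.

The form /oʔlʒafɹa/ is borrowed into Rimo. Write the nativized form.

Substitution: /ʔ/ → /g/, /l/ → /v/, giving /ogvʒafɹa/.
The consonants /g/, /v/, /f/ cannot be parsed into a legal (C)V syllable (no codas are permitted; onsets are limited to one consonant).
Each unlicensed consonant becomes the onset of a new syllable: /g/ → /go/, /v/ → /vo/, /f/ → /fo/.

ogovoʒafoɹa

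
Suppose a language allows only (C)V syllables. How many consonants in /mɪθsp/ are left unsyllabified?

The consonants /θ/, /s/, /p/ cannot be parsed into a legal (C)V syllable (no codas are permitted; onsets are limited to one consonant).

3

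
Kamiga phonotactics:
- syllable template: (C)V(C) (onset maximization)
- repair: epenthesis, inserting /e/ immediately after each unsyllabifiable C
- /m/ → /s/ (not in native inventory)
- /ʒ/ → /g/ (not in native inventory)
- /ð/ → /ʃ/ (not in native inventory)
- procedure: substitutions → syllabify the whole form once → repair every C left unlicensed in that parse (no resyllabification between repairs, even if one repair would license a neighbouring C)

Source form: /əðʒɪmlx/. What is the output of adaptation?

Substitution: /ð/ → /ʃ/, /ʒ/ → /g/, /m/ → /s/, giving /əʃgɪslx/.
The consonants /l/, /x/ cannot be parsed into a legal (C)V(C) syllable (at most one coda consonant is licensed; onsets are limited to one consonant).
Inserting the epenthetic vowel yields /l/ → /le/, /x/ → /xe/.

əʃgɪslexe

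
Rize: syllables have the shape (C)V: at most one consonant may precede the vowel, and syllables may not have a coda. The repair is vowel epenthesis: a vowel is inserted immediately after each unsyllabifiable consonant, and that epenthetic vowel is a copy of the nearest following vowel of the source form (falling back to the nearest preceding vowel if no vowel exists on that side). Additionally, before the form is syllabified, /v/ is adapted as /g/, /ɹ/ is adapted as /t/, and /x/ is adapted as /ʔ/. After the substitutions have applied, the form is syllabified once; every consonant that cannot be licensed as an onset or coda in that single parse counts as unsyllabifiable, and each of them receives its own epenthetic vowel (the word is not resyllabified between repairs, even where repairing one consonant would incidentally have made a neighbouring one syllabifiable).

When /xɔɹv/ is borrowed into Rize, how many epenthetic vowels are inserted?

After substitution the input is /ʔɔtg/.
The unsyllabifiable consonants are /t/, /g/; each receives one epenthetic vowel.

2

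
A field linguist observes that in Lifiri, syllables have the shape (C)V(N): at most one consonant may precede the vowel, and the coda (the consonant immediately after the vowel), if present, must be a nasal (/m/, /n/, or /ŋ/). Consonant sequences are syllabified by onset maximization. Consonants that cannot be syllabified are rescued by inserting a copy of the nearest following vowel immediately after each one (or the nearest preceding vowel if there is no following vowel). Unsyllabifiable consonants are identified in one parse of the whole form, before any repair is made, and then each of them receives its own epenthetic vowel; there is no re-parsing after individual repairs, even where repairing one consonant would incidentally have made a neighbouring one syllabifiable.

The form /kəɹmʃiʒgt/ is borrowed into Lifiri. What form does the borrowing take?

kəɹimiʃiʒigiti

The consonants /ɹ/, /m/, /ʒ/, /g/, /t/ cannot be parsed into a legal (C)V(N) syllable (only a nasal (/m/, /n/, or /ŋ/) is licensed in coda position; onsets are limited to one consonant).
Each unlicensed consonant becomes the onset of a new syllable: /ɹ/ → /ɹi/, /m/ → /mi/, /ʒ/ → /ʒi/, /g/ → /gi/, /t/ → /ti/.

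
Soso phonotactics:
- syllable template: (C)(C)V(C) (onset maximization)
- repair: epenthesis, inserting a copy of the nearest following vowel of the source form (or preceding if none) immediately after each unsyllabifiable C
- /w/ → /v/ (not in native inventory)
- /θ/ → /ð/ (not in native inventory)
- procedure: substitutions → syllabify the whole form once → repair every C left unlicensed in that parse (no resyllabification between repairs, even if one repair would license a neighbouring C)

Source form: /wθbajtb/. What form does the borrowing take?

Substitution: /w/ → /v/, /θ/ → /ð/, giving /vðbajtb/.
The consonants /v/, /t/, /b/ cannot be parsed into a legal (C)(C)V(C) syllable (at most one coda consonant is licensed; onsets may contain at most 2 consonants).
Each unlicensed consonant becomes the onset of a new syllable: /v/ → /va/, /t/ → /ta/, /b/ → /ba/.

vaðbajtaba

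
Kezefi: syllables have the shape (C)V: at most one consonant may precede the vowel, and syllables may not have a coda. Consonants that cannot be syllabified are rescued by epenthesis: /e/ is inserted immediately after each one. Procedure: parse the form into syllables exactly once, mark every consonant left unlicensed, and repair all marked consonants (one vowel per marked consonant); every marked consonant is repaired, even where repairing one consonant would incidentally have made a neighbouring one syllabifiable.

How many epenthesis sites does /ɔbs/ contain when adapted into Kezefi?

The unsyllabifiable consonants are /b/, /s/; each receives one epenthetic vowel.

2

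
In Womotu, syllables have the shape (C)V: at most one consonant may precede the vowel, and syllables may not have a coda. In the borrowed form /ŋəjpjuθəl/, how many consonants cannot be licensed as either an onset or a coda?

The consonants /j/, /p/, /l/ cannot be parsed into a legal (C)V syllable (no codas are permitted; onsets are limited to one consonant).

3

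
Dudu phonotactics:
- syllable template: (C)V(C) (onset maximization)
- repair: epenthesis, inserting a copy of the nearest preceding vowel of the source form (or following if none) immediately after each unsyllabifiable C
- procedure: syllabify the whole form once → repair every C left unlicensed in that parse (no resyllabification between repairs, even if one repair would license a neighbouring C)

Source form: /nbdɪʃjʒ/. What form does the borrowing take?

nɪbɪdɪʃjɪʒɪ

Syllabifying with onset maximization leaves /n/, /b/, /j/, /ʒ/ stranded (at most one coda consonant is licensed; onsets are limited to one consonant).
Each unlicensed consonant becomes the onset of a new syllable: /n/ → /nɪ/, /b/ → /bɪ/, /j/ → /jɪ/, /ʒ/ → /ʒɪ/.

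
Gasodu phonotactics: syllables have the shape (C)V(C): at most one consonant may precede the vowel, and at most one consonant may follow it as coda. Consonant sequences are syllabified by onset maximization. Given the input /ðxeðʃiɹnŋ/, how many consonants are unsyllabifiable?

Under (C)V(C), the unsyllabifiable consonants are /ð/, /n/, /ŋ/ (at most one coda consonant is licensed; onsets are limited to one consonant).

3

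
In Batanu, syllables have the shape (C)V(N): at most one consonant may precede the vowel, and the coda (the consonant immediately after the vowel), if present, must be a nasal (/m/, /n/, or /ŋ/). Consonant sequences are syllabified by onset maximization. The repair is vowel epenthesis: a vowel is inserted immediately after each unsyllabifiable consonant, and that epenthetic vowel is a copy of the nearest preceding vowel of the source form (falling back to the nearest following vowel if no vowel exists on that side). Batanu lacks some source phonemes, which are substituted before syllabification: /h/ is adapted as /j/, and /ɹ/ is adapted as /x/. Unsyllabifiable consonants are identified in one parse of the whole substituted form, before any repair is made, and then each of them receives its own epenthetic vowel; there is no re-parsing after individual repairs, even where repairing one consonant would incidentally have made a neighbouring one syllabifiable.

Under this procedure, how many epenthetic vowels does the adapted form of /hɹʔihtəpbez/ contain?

After substitution the input is /jxʔijtəpbez/.
The unsyllabifiable consonants are /j/, /x/, /j/, /p/, /z/; each receives one epenthetic vowel.

5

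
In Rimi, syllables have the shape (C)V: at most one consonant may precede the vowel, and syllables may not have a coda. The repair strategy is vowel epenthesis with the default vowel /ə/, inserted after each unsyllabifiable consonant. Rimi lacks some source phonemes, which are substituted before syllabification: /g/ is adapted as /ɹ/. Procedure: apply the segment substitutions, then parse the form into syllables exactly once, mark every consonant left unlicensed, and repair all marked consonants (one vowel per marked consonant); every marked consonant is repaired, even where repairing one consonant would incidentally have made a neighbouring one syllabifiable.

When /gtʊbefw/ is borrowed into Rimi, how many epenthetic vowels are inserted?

After substitution the input is /ɹtʊbefw/.
The unsyllabifiable consonants are /ɹ/, /f/, /w/; each receives one epenthetic vowel.

3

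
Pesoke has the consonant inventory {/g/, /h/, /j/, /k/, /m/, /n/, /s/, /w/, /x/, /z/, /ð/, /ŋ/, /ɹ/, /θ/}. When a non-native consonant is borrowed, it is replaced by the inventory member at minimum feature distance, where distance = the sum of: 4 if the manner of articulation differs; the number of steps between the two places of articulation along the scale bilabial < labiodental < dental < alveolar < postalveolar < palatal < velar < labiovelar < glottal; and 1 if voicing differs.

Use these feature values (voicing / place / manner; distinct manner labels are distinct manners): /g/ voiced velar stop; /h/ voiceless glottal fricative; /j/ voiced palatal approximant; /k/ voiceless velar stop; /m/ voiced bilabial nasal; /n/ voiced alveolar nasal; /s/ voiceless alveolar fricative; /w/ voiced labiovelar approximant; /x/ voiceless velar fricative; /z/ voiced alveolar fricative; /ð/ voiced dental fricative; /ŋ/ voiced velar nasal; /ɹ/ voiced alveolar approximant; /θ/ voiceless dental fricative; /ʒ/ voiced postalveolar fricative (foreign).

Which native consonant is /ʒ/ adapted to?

/z/ is closest: same manner (fricative), place distance 1 (postalveolar→alveolar), same voicing; total 1. Next closest is /s/ at distance 2.

z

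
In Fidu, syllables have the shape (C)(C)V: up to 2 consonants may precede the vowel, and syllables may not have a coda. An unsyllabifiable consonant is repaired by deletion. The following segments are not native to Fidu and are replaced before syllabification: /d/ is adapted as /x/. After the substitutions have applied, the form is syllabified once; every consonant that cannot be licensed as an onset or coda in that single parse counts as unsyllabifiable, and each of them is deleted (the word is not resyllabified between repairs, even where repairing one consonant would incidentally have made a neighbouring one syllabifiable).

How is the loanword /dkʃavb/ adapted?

Substitution: /d/ → /x/, giving /xkʃavb/.
Syllabifying with onset maximization leaves /x/, /v/, /b/ stranded (no codas are permitted; onsets may contain at most 2 consonants).
Each unlicensed consonant is deleted: /x/, /v/, /b/.

kʃa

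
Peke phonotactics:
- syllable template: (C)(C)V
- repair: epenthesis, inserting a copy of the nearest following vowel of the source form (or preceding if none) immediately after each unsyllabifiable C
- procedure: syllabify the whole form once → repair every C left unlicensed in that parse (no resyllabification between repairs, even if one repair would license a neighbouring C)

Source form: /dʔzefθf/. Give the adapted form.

deʔzefeθefe

Syllabifying with onset maximization leaves /d/, /f/, /θ/, /f/ stranded (no codas are permitted; onsets may contain at most 2 consonants).
Epenthesis after each stranded consonant: /d/ → /de/, /f/ → /fe/, /θ/ → /θe/, /f/ → /fe/.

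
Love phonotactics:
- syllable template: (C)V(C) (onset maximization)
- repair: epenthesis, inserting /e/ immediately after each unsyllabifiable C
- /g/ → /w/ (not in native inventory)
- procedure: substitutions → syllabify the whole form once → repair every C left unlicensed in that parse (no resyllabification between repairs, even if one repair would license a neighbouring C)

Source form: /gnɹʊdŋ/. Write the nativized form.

weneɹʊdŋe

Substitution: /g/ → /w/, giving /wnɹʊdŋ/.
Under (C)V(C), the unsyllabifiable consonants are /w/, /n/, /ŋ/ (at most one coda consonant is licensed; onsets are limited to one consonant).
Each unlicensed consonant becomes the onset of a new syllable: /w/ → /we/, /n/ → /ne/, /ŋ/ → /ŋe/.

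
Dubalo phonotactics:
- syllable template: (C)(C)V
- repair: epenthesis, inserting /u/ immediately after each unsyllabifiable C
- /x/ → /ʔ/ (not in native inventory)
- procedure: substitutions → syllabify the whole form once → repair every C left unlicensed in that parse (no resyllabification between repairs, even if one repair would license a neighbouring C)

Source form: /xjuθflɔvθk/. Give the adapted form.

Substitution: /x/ → /ʔ/, giving /ʔjuθflɔvθk/.
Under (C)(C)V, the unsyllabifiable consonants are /θ/, /v/, /θ/, /k/ (no codas are permitted; onsets may contain at most 2 consonants).
Epenthesis after each stranded consonant: /θ/ → /θu/, /v/ → /vu/, /θ/ → /θu/, /k/ → /ku/.

ʔjuθuflɔvuθuku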